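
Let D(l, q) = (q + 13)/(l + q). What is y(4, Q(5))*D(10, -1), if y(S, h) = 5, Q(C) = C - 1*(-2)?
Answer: 20/3 ≈ 6.6667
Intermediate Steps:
Q(C) = 2 + C (Q(C) = C + 2 = 2 + C)
D(l, q) = (13 + q)/(l + q)
y(4, Q(5))*D(10, -1) = 5*((13 - 1)/(10 - 1)) = 5*(12/9) = 5*((1/9)*12) = 5*(4/3) = 20/3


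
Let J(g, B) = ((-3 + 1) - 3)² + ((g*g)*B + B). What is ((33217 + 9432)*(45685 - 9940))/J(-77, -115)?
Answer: -304897701/136385 ≈ -2235.6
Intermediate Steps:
J(g, B) = 25 + B + B*g² (J(g, B) = (-2 - 3)² + (g²*B + B) = (-5)² + (B*g² + B) = 25 + (B + B*g²) = 25 + B + B*g²)
((33217 + 9432)*(45685 - 9940))/J(-77, -115) = ((33217 + 9432)*(45685 - 9940))/(25 - 115 - 115*(-77)²) = (42649*35745)/(25 - 115 - 115*5929) = 1524488505/(25 - 115 - 681835) = 1524488505/(-681925) = 1524488505*(-1/681925) = -304897701/136385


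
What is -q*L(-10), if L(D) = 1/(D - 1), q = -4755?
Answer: -4755/11 ≈ -432.27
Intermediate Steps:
L(D) = 1/(-1 + D)
-q*L(-10) = -(-4755)/(-1 - 10) = -(-4755)/(-11) = -(-4755)*(-1)/11 = -1*4755/11 = -4755/11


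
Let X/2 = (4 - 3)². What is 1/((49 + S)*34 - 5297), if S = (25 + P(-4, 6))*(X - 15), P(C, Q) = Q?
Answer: -1/17333 ≈ -5.7693e-5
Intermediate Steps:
X = 2 (X = 2*(4 - 3)² = 2*1² = 2*1 = 2)
S = -403 (S = (25 + 6)*(2 - 15) = 31*(-13) = -403)
1/((49 + S)*34 - 5297) = 1/((49 - 403)*34 - 5297) = 1/(-354*34 - 5297) = 1/(-12036 - 5297) = 1/(-17333) = -1/17333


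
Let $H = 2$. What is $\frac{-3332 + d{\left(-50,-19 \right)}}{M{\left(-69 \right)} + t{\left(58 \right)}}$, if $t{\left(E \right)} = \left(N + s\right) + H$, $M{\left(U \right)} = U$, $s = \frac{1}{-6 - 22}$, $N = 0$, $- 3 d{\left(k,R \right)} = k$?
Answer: $\frac{278488}{5631} \approx 49.456$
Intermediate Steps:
$d{\left(k,R \right)} = - \frac{k}{3}$
$s = - \frac{1}{28}$ ($s = \frac{1}{-28} = - \frac{1}{28} \approx -0.035714$)
$t{\left(E \right)} = \frac{55}{28}$ ($t{\left(E \right)} = \left(0 - \frac{1}{28}\right) + 2 = - \frac{1}{28} + 2 = \frac{55}{28}$)
$\frac{-3332 + d{\left(-50,-19 \right)}}{M{\left(-69 \right)} + t{\left(58 \right)}} = \frac{-3332 - - \frac{50}{3}}{-69 + \frac{55}{28}} = \frac{-3332 + \frac{50}{3}}{- \frac{1877}{28}} = \left(- \frac{9946}{3}\right) \left(- \frac{28}{1877}\right) = \frac{278488}{5631}$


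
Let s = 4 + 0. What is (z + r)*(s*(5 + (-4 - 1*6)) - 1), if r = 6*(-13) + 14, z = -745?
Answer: 16989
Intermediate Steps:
r = -64 (r = -78 + 14 = -64)
s = 4
(z + r)*(s*(5 + (-4 - 1*6)) - 1) = (-745 - 64)*(4*(5 + (-4 - 1*6)) - 1) = -809*(4*(5 + (-4 - 6)) - 1) = -809*(4*(5 - 10) - 1) = -809*(4*(-5) - 1) = -809*(-20 - 1) = -809*(-21) = 16989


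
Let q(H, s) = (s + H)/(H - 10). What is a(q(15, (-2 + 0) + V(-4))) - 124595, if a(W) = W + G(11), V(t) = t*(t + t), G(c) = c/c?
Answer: -124585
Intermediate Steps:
G(c) = 1
V(t) = 2*t² (V(t) = t*(2*t) = 2*t²)
q(H, s) = (H + s)/(-10 + H)
a(W) = 1 + W (a(W) = W + 1 = 1 + W)
a(q(15, (-2 + 0) + V(-4))) - 124595 = (1 + (15 + ((-2 + 0) + 2*(-4)²))/(-10 + 15)) - 124595 = (1 + (15 + (-2 + 2*16))/5) - 124595 = (1 + (15 + (-2 + 32))/5) - 124595 = (1 + (15 + 30)/5) - 124595 = (1 + (⅕)*45) - 124595 = (1 + 9) - 124595 = 10 - 124595 = -124585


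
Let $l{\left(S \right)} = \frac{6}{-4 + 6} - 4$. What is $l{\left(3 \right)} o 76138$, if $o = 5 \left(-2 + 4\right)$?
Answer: $-761380$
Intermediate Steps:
$o = 10$ ($o = 5 \cdot 2 = 10$)
$l{\left(S \right)} = -1$ ($l{\left(S \right)} = \frac{6}{2} - 4 = 6 \cdot \frac{1}{2} - 4 = 3 - 4 = -1$)
$l{\left(3 \right)} o 76138 = \left(-1\right) 10 \cdot 76138 = \left(-10\right) 76138 = -761380$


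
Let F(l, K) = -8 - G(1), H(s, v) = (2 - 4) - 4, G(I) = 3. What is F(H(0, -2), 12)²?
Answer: 121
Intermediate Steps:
H(s, v) = -6 (H(s, v) = -2 - 4 = -6)
F(l, K) = -11 (F(l, K) = -8 - 1*3 = -8 - 3 = -11)
F(H(0, -2), 12)² = (-11)² = 121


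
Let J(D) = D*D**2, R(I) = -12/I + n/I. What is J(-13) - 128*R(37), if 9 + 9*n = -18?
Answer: -79369/37 ≈ -2145.1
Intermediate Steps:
n = -3 (n = -1 + (1/9)*(-18) = -1 - 2 = -3)
R(I) = -15/I (R(I) = -12/I - 3/I = -15/I)
J(D) = D**3
J(-13) - 128*R(37) = (-13)**3 - (-1920)/37 = -2197 - (-1920)/37 = -2197 - 128*(-15/37) = -2197 + 1920/37 = -79369/37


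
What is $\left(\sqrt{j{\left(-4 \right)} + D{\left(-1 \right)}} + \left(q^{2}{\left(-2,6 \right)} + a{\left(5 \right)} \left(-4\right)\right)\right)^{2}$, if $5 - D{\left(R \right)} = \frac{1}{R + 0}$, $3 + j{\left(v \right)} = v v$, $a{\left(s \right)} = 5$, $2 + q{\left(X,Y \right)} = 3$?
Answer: $\left(19 - \sqrt{19}\right)^{2} \approx 214.36$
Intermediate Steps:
$q{\left(X,Y \right)} = 1$ ($q{\left(X,Y \right)} = -2 + 3 = 1$)
$j{\left(v \right)} = -3 + v^{2}$ ($j{\left(v \right)} = -3 + v v = -3 + v^{2}$)
$D{\left(R \right)} = 5 - \frac{1}{R}$ ($D{\left(R \right)} = 5 - \frac{1}{R + 0} = 5 - \frac{1}{R}$)
$\left(\sqrt{j{\left(-4 \right)} + D{\left(-1 \right)}} + \left(q^{2}{\left(-2,6 \right)} + a{\left(5 \right)} \left(-4\right)\right)\right)^{2} = \left(\sqrt{\left(-3 + \left(-4\right)^{2}\right) + \left(5 - \frac{1}{-1}\right)} + \left(1^{2} + 5 \left(-4\right)\right)\right)^{2} = \left(\sqrt{\left(-3 + 16\right) + \left(5 - -1\right)} + \left(1 - 20\right)\right)^{2} = \left(\sqrt{13 + \left(5 + 1\right)} - 19\right)^{2} = \left(\sqrt{13 + 6} - 19\right)^{2} = \left(\sqrt{19} - 19\right)^{2} = \left(-19 + \sqrt{19}\right)^{2}$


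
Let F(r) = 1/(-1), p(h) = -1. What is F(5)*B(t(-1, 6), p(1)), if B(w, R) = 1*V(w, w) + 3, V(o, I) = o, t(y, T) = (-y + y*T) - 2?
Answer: 4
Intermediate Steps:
t(y, T) = -2 - y + T*y (t(y, T) = (-y + T*y) - 2 = -2 - y + T*y)
F(r) = -1 (F(r) = 1*(-1) = -1)
B(w, R) = 3 + w (B(w, R) = 1*w + 3 = w + 3 = 3 + w)
F(5)*B(t(-1, 6), p(1)) = -(3 + (-2 - 1*(-1) + 6*(-1))) = -(3 + (-2 + 1 - 6)) = -(3 - 7) = -1*(-4) = 4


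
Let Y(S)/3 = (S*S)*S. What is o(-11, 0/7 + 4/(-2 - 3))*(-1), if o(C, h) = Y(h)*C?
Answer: -2112/125 ≈ -16.896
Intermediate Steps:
Y(S) = 3*S**3 (Y(S) = 3*((S*S)*S) = 3*(S**2*S) = 3*S**3)
o(C, h) = 3*C*h**3 (o(C, h) = (3*h**3)*C = 3*C*h**3)
o(-11, 0/7 + 4/(-2 - 3))*(-1) = (3*(-11)*(0/7 + 4/(-2 - 3))**3)*(-1) = (3*(-11)*(0*(1/7) + 4/(-5))**3)*(-1) = (3*(-11)*(0 + 4*(-1/5))**3)*(-1) = (3*(-11)*(0 - 4/5)**3)*(-1) = (3*(-11)*(-4/5)**3)*(-1) = (3*(-11)*(-64/125))*(-1) = (2112/125)*(-1) = -2112/125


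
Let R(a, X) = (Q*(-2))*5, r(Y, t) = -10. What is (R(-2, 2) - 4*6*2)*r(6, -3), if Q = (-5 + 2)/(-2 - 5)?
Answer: 3660/7 ≈ 522.86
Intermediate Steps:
Q = 3/7 (Q = -3/(-7) = -3*(-1/7) = 3/7 ≈ 0.42857)
R(a, X) = -30/7 (R(a, X) = ((3/7)*(-2))*5 = -6/7*5 = -30/7)
(R(-2, 2) - 4*6*2)*r(6, -3) = (-30/7 - 4*6*2)*(-10) = (-30/7 - 24*2)*(-10) = (-30/7 - 48)*(-10) = -366/7*(-10) = 3660/7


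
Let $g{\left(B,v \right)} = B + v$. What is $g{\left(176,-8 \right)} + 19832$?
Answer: $20000$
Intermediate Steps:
$g{\left(176,-8 \right)} + 19832 = \left(176 - 8\right) + 19832 = 168 + 19832 = 20000$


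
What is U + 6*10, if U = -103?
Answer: -43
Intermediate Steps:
U + 6*10 = -103 + 6*10 = -103 + 60 = -43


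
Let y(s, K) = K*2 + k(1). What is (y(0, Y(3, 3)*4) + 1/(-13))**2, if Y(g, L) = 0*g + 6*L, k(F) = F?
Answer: 3549456/169 ≈ 21003.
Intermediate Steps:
Y(g, L) = 6*L (Y(g, L) = 0 + 6*L = 6*L)
y(s, K) = 1 + 2*K (y(s, K) = K*2 + 1 = 2*K + 1 = 1 + 2*K)
(y(0, Y(3, 3)*4) + 1/(-13))**2 = ((1 + 2*((6*3)*4)) + 1/(-13))**2 = ((1 + 2*(18*4)) - 1/13)**2 = ((1 + 2*72) - 1/13)**2 = ((1 + 144) - 1/13)**2 = (145 - 1/13)**2 = (1884/13)**2 = 3549456/169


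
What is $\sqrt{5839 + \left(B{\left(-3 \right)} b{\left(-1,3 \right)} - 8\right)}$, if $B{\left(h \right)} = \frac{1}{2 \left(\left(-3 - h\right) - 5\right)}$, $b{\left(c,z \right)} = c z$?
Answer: $\frac{\sqrt{583130}}{10} \approx 76.363$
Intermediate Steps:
$B{\left(h \right)} = \frac{1}{-16 - 2 h}$ ($B{\left(h \right)} = \frac{1}{2 \left(-8 - h\right)} = \frac{1}{-16 - 2 h}$)
$\sqrt{5839 + \left(B{\left(-3 \right)} b{\left(-1,3 \right)} - 8\right)} = \sqrt{5839 - \left(8 - - \frac{1}{16 + 2 \left(-3\right)} \left(\left(-1\right) 3\right)\right)} = \sqrt{5839 - \left(8 - - \frac{1}{16 - 6} \left(-3\right)\right)} = \sqrt{5839 - \left(8 - - \frac{1}{10} \left(-3\right)\right)} = \sqrt{5839 - \left(8 - \left(-1\right) \frac{1}{10} \left(-3\right)\right)} = \sqrt{5839 - \frac{77}{10}} = \sqrt{\frac{58313}{10}} = \frac{\sqrt{583130}}{10}$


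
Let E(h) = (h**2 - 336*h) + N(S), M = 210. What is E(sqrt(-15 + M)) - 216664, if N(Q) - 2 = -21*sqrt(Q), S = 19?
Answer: -216467 - 336*sqrt(195) - 21*sqrt(19) ≈ -2.2125e+5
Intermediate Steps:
N(Q) = 2 - 21*sqrt(Q)
E(h) = 2 + h**2 - 336*h - 21*sqrt(19) (E(h) = (h**2 - 336*h) + (2 - 21*sqrt(19)) = 2 + h**2 - 336*h - 21*sqrt(19))
E(sqrt(-15 + M)) - 216664 = (2 + (sqrt(-15 + 210))**2 - 336*sqrt(-15 + 210) - 21*sqrt(19)) - 216664 = (2 + (sqrt(195))**2 - 336*sqrt(195) - 21*sqrt(19)) - 216664 = (2 + 195 - 336*sqrt(195) - 21*sqrt(19)) - 216664 = (197 - 336*sqrt(195) - 21*sqrt(19)) - 216664 = -216467 - 336*sqrt(195) - 21*sqrt(19)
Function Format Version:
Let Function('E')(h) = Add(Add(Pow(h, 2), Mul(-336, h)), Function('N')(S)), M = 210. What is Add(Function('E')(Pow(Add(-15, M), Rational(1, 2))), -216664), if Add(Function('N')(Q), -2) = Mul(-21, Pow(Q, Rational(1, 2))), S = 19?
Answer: Add(-216467, Mul(-336, Pow(195, Rational(1, 2))), Mul(-21, Pow(19, Rational(1, 2)))) ≈ -2.2125e+5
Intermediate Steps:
Function('N')(Q) = Add(2, Mul(-21, Pow(Q, Rational(1, 2))))
Function('E')(h) = Add(2, Pow(h, 2), Mul(-336, h), Mul(-21, Pow(19, Rational(1, 2)))) (Function('E')(h) = Add(Add(Pow(h, 2), Mul(-336, h)), Add(2, Mul(-21, Pow(19, Rational(1, 2))))) = Add(2, Pow(h, 2), Mul(-336, h), Mul(-21, Pow(19, Rational(1, 2)))))
Add(Function('E')(Pow(Add(-15, M), Rational(1, 2))), -216664) = Add(Add(2, Pow(Pow(Add(-15, 210), Rational(1, 2)), 2), Mul(-336, Pow(Add(-15, 210), Rational(1, 2))), Mul(-21, Pow(19, Rational(1, 2)))), -216664) = Add(Add(2, Pow(Pow(195, Rational(1, 2)), 2), Mul(-336, Pow(195, Rational(1, 2))), Mul(-21, Pow(19, Rational(1, 2)))), -216664) = Add(Add(2, 195, Mul(-336, Pow(195, Rational(1, 2))), Mul(-21, Pow(19, Rational(1, 2)))), -216664) = Add(Add(197, Mul(-336, Pow(195, Rational(1, 2))), Mul(-21, Pow(19, Rational(1, 2)))), -216664) = Add(-216467, Mul(-336, Pow(195, Rational(1, 2))), Mul(-21, Pow(19, Rational(1, 2))))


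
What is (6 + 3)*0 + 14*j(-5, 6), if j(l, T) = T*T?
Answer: 504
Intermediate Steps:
j(l, T) = T²
(6 + 3)*0 + 14*j(-5, 6) = (6 + 3)*0 + 14*6² = 9*0 + 14*36 = 0 + 504 = 504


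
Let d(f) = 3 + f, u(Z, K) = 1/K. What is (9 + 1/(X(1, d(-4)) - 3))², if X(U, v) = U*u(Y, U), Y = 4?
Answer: 289/4 ≈ 72.250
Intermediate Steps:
X(U, v) = 1 (X(U, v) = U/U = 1)
(9 + 1/(X(1, d(-4)) - 3))² = (9 + 1/(1 - 3))² = (9 + 1/(-2))² = (9 - ½)² = (17/2)² = 289/4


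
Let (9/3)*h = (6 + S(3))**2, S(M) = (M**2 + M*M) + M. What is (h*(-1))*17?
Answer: -4131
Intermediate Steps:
S(M) = M + 2*M**2 (S(M) = (M**2 + M**2) + M = 2*M**2 + M = M + 2*M**2)
h = 243 (h = (6 + 3*(1 + 2*3))**2/3 = (6 + 3*(1 + 6))**2/3 = (6 + 3*7)**2/3 = (6 + 21)**2/3 = (1/3)*27**2 = (1/3)*729 = 243)
(h*(-1))*17 = (243*(-1))*17 = -243*17 = -4131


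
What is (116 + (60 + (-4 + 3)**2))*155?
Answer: 27435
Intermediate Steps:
(116 + (60 + (-4 + 3)**2))*155 = (116 + (60 + (-1)**2))*155 = (116 + (60 + 1))*155 = (116 + 61)*155 = 177*155 = 27435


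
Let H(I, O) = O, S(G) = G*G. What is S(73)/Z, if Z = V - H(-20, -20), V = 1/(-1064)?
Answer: 5670056/21279 ≈ 266.46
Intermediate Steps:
S(G) = G²
V = -1/1064 ≈ -0.00093985
Z = 21279/1064 (Z = -1/1064 - 1*(-20) = -1/1064 + 20 = 21279/1064 ≈ 19.999)
S(73)/Z = 73²/(21279/1064) = 5329*(1064/21279) = 5670056/21279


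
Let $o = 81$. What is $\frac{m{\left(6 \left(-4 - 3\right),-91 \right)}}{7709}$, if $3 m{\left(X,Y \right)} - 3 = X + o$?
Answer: $\frac{14}{7709} \approx 0.0018161$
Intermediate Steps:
$m{\left(X,Y \right)} = 28 + \frac{X}{3}$ ($m{\left(X,Y \right)} = 1 + \frac{X + 81}{3} = 1 + \frac{81 + X}{3} = 1 + \left(27 + \frac{X}{3}\right) = 28 + \frac{X}{3}$)
$\frac{m{\left(6 \left(-4 - 3\right),-91 \right)}}{7709} = \frac{28 + \frac{6 \left(-4 - 3\right)}{3}}{7709} = \left(28 + \frac{6 \left(-4 - 3\right)}{3}\right) \frac{1}{7709} = \left(28 + \frac{6 \left(-7\right)}{3}\right) \frac{1}{7709} = \left(28 + \frac{1}{3} \left(-42\right)\right) \frac{1}{7709} = \left(28 - 14\right) \frac{1}{7709} = 14 \cdot \frac{1}{7709} = \frac{14}{7709}$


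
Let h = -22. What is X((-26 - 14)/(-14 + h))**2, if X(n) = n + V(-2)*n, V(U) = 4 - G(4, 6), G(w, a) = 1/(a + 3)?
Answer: 193600/6561 ≈ 29.508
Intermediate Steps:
G(w, a) = 1/(3 + a)
V(U) = 35/9 (V(U) = 4 - 1/(3 + 6) = 4 - 1/9 = 35/9)
X(n) = 44*n/9 (X(n) = n + 35*n/9 = 44*n/9)
X((-26 - 14)/(-14 + h))**2 = (44*((-26 - 14)/(-14 - 22))/9)**2 = (44*(-40/(-36))/9)**2 = (44*(-40*(-1/36))/9)**2 = ((44/9)*(10/9))**2 = (440/81)**2 = 193600/6561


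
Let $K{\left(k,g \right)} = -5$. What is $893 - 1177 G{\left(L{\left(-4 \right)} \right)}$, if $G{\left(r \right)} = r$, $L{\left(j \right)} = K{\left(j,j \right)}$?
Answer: $6778$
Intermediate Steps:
$L{\left(j \right)} = -5$
$893 - 1177 G{\left(L{\left(-4 \right)} \right)} = 893 - -5885 = 893 + 5885 = 6778$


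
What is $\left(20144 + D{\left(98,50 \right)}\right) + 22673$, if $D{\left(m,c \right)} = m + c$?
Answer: $42965$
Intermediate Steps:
$D{\left(m,c \right)} = c + m$
$\left(20144 + D{\left(98,50 \right)}\right) + 22673 = \left(20144 + \left(50 + 98\right)\right) + 22673 = \left(20144 + 148\right) + 22673 = 20292 + 22673 = 42965$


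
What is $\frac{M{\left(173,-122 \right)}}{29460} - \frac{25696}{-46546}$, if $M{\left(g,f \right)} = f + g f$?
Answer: $- \frac{9628097}{57135215} \approx -0.16851$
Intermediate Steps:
$M{\left(g,f \right)} = f + f g$
$\frac{M{\left(173,-122 \right)}}{29460} - \frac{25696}{-46546} = \frac{\left(-122\right) \left(1 + 173\right)}{29460} - \frac{25696}{-46546} = \left(-122\right) 174 \cdot \frac{1}{29460} - - \frac{12848}{23273} = \left(-21228\right) \frac{1}{29460} + \frac{12848}{23273} = - \frac{1769}{2455} + \frac{12848}{23273} = - \frac{9628097}{57135215}$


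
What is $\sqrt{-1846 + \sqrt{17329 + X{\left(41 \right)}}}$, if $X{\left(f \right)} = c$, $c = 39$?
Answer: $\sqrt{-1846 + 2 \sqrt{4342}} \approx 41.403 i$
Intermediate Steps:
$X{\left(f \right)} = 39$
$\sqrt{-1846 + \sqrt{17329 + X{\left(41 \right)}}} = \sqrt{-1846 + \sqrt{17329 + 39}} = \sqrt{-1846 + \sqrt{17368}} = \sqrt{-1846 + 2 \sqrt{4342}}$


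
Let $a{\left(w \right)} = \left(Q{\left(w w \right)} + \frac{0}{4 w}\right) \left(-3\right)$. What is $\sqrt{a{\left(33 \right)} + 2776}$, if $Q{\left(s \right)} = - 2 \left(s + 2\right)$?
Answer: $\sqrt{9322} \approx 96.551$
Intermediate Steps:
$Q{\left(s \right)} = -4 - 2 s$ ($Q{\left(s \right)} = - 2 \left(2 + s\right) = -4 - 2 s$)
$a{\left(w \right)} = 12 + 6 w^{2}$ ($a{\left(w \right)} = \left(\left(-4 - 2 w w\right) + \frac{0}{4 w}\right) \left(-3\right) = \left(\left(-4 - 2 w^{2}\right) + 0 \frac{1}{4 w}\right) \left(-3\right) = \left(\left(-4 - 2 w^{2}\right) + 0\right) \left(-3\right) = \left(-4 - 2 w^{2}\right) \left(-3\right) = 12 + 6 w^{2}$)
$\sqrt{a{\left(33 \right)} + 2776} = \sqrt{\left(12 + 6 \cdot 33^{2}\right) + 2776} = \sqrt{\left(12 + 6 \cdot 1089\right) + 2776} = \sqrt{\left(12 + 6534\right) + 2776} = \sqrt{6546 + 2776} = \sqrt{9322}$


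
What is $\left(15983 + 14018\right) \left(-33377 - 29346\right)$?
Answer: $-1881752723$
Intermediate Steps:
$\left(15983 + 14018\right) \left(-33377 - 29346\right) = 30001 \left(-62723\right) = -1881752723$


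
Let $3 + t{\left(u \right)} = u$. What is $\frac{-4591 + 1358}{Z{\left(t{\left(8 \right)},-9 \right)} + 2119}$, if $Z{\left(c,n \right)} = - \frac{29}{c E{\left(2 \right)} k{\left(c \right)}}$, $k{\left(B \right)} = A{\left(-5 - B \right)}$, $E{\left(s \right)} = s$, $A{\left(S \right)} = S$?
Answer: $- \frac{323300}{211929} \approx -1.5255$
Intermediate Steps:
$t{\left(u \right)} = -3 + u$
$k{\left(B \right)} = -5 - B$
$Z{\left(c,n \right)} = - \frac{29}{2 c \left(-5 - c\right)}$ ($Z{\left(c,n \right)} = - \frac{29}{c 2 \left(-5 - c\right)} = - \frac{29}{2 c \left(-5 - c\right)}$)
$\frac{-4591 + 1358}{Z{\left(t{\left(8 \right)},-9 \right)} + 2119} = \frac{-4591 + 1358}{\frac{29}{2 \left(-3 + 8\right) \left(5 + \left(-3 + 8\right)\right)} + 2119} = - \frac{3233}{\frac{29}{2 \cdot 5 \left(5 + 5\right)} + 2119} = - \frac{3233}{\frac{29}{2} \cdot \frac{1}{5} \cdot \frac{1}{10} + 2119} = - \frac{3233}{\frac{29}{100} + 2119} = - \frac{3233}{\frac{211929}{100}} = \left(-3233\right) \frac{100}{211929} = - \frac{323300}{211929}$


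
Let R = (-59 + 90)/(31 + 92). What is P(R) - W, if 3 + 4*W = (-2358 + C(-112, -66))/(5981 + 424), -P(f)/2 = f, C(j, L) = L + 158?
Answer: 351241/1050420 ≈ 0.33438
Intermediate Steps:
C(j, L) = 158 + L
R = 31/123 ≈ 0.25203
P(f) = -2*f
W = -21481/25620 (W = -¾ + ((-2358 + (158 - 66))/(5981 + 424))/4 = -¾ + ((-2358 + 92)/6405)/4 = -¾ + (-2266*1/6405)/4 = -¾ + (¼)*(-2266/6405) = -¾ - 1133/12810 = -21481/25620 ≈ -0.83845)
P(R) - W = -2*31/123 - 1*(-21481/25620) = -62/123 + 21481/25620 = 351241/1050420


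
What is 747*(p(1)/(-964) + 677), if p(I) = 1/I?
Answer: 487512369/964 ≈ 5.0572e+5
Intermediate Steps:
747*(p(1)/(-964) + 677) = 747*(1/(1*(-964)) + 677) = 747*(1*(-1/964) + 677) = 747*(-1/964 + 677) = 747*(652627/964) = 487512369/964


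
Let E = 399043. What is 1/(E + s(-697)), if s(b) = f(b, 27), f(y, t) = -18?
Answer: 1/399025 ≈ 2.5061e-6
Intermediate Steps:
s(b) = -18
1/(E + s(-697)) = 1/(399043 - 18) = 1/399025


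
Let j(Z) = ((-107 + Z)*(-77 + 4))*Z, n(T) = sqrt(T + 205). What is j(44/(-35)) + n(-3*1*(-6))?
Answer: -12170268/1225 + sqrt(223) ≈ -9920.0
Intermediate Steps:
n(T) = sqrt(205 + T)
j(Z) = Z*(7811 - 73*Z) (j(Z) = ((-107 + Z)*(-73))*Z = (7811 - 73*Z)*Z = Z*(7811 - 73*Z))
j(44/(-35)) + n(-3*1*(-6)) = 73*(44/(-35))*(107 - 44/(-35)) + sqrt(205 - 3*1*(-6)) = 73*(44*(-1/35))*(107 - 44*(-1)/35) + sqrt(205 - 3*(-6)) = 73*(-44/35)*(107 - 1*(-44/35)) + sqrt(205 + 18) = 73*(-44/35)*(107 + 44/35) + sqrt(223) = 73*(-44/35)*(3789/35) + sqrt(223) = -12170268/1225 + sqrt(223)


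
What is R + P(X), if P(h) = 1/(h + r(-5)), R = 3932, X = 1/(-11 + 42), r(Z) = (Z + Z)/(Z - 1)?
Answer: 621349/158 ≈ 3932.6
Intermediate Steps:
r(Z) = 2*Z/(-1 + Z) (r(Z) = (2*Z)/(-1 + Z) = 2*Z/(-1 + Z))
X = 1/31 ≈ 0.032258
P(h) = 1/(5/3 + h) (P(h) = 1/(h + 2*(-5)/(-1 - 5)) = 1/(h + 2*(-5)/(-6)) = 1/(h + 2*(-5)*(-⅙)) = 1/(h + 5/3) = 1/(5/3 + h))
R + P(X) = 3932 + 3/(5 + 3*(1/31)) = 3932 + 3/(5 + 3/31) = 3932 + 3/(158/31) = 3932 + 3*(31/158) = 3932 + 93/158 = 621349/158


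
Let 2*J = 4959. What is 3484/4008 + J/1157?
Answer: 1746103/579657 ≈ 3.0123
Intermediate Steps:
J = 4959/2 (J = (1/2)*4959 = 4959/2 ≈ 2479.5)
3484/4008 + J/1157 = 3484/4008 + (4959/2)/1157 = 3484*(1/4008) + (4959/2)*(1/1157) = 871/1002 + 4959/2314 = 1746103/579657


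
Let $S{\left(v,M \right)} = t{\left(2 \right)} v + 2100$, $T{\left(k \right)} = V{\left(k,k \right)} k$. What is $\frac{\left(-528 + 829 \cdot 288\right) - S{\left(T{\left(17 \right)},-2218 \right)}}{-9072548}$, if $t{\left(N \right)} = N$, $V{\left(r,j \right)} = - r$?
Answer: $- \frac{118351}{4536274} \approx -0.02609$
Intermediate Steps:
$T{\left(k \right)} = - k^{2}$ ($T{\left(k \right)} = - k k = - k^{2}$)
$S{\left(v,M \right)} = 2100 + 2 v$ ($S{\left(v,M \right)} = 2 v + 2100 = 2100 + 2 v$)
$\frac{\left(-528 + 829 \cdot 288\right) - S{\left(T{\left(17 \right)},-2218 \right)}}{-9072548} = \frac{\left(-528 + 829 \cdot 288\right) - \left(2100 + 2 \left(- 17^{2}\right)\right)}{-9072548} = \left(\left(-528 + 238752\right) - \left(2100 + 2 \left(\left(-1\right) 289\right)\right)\right) \left(- \frac{1}{9072548}\right) = \left(238224 - \left(2100 + 2 \left(-289\right)\right)\right) \left(- \frac{1}{9072548}\right) = \left(238224 - \left(2100 - 578\right)\right) \left(- \frac{1}{9072548}\right) = \left(238224 - 1522\right) \left(- \frac{1}{9072548}\right) = 236702 \left(- \frac{1}{9072548}\right) = - \frac{118351}{4536274}$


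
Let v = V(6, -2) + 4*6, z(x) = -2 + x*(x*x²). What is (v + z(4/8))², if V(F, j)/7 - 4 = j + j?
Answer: 124609/256 ≈ 486.75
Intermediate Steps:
V(F, j) = 28 + 14*j (V(F, j) = 28 + 7*(j + j) = 28 + 7*(2*j) = 28 + 14*j)
z(x) = -2 + x⁴ (z(x) = -2 + x*x³ = -2 + x⁴)
v = 24 (v = (28 + 14*(-2)) + 4*6 = (28 - 28) + 24 = 0 + 24 = 24)
(v + z(4/8))² = (24 + (-2 + (4/8)⁴))² = (24 + (-2 + (4*(⅛))⁴))² = (24 + (-2 + (½)⁴))² = (24 + (-2 + 1/16))² = (24 - 31/16)² = (353/16)² = 124609/256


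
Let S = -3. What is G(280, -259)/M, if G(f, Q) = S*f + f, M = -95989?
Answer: 560/95989 ≈ 0.0058340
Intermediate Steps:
G(f, Q) = -2*f (G(f, Q) = -3*f + f = -2*f)
G(280, -259)/M = -2*280/(-95989) = -560*(-1/95989) = 560/95989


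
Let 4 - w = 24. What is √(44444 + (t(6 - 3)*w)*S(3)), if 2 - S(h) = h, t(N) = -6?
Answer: 2*√11081 ≈ 210.53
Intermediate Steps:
S(h) = 2 - h
w = -20 (w = 4 - 1*24 = 4 - 24 = -20)
√(44444 + (t(6 - 3)*w)*S(3)) = √(44444 + (-6*(-20))*(2 - 1*3)) = √(44444 + 120*(2 - 3)) = √(44444 + 120*(-1)) = √(44444 - 120) = √44324 = 2*√11081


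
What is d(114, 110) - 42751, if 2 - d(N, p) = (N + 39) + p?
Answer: -43012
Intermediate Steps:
d(N, p) = -37 - N - p (d(N, p) = 2 - ((N + 39) + p) = 2 - ((39 + N) + p) = 2 - (39 + N + p) = 2 + (-39 - N - p) = -37 - N - p)
d(114, 110) - 42751 = (-37 - 1*114 - 1*110) - 42751 = (-37 - 114 - 110) - 42751 = -261 - 42751 = -43012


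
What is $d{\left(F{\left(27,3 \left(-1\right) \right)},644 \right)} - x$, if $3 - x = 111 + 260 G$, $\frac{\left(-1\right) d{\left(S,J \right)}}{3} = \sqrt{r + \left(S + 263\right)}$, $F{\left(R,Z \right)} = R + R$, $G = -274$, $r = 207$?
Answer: $-71132 - 6 \sqrt{131} \approx -71201.0$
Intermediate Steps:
$F{\left(R,Z \right)} = 2 R$
$d{\left(S,J \right)} = - 3 \sqrt{470 + S}$ ($d{\left(S,J \right)} = - 3 \sqrt{207 + \left(S + 263\right)} = - 3 \sqrt{207 + \left(263 + S\right)} = - 3 \sqrt{470 + S}$)
$x = 71132$ ($x = 3 - \left(111 + 260 \left(-274\right)\right) = 3 - \left(111 - 71240\right) = 3 - -71129 = 3 + 71129 = 71132$)
$d{\left(F{\left(27,3 \left(-1\right) \right)},644 \right)} - x = - 3 \sqrt{470 + 2 \cdot 27} - 71132 = - 3 \sqrt{470 + 54} - 71132 = - 3 \sqrt{524} - 71132 = - 3 \cdot 2 \sqrt{131} - 71132 = - 6 \sqrt{131} - 71132 = -71132 - 6 \sqrt{131}$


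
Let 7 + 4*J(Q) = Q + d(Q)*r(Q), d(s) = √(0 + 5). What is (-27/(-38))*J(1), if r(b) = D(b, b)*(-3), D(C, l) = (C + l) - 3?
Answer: -81/76 + 81*√5/152 ≈ 0.12580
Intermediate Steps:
D(C, l) = -3 + C + l
r(b) = 9 - 6*b (r(b) = (-3 + b + b)*(-3) = (-3 + 2*b)*(-3) = 9 - 6*b)
d(s) = √5
J(Q) = -7/4 + Q/4 + √5*(9 - 6*Q)/4 (J(Q) = -7/4 + (Q + √5*(9 - 6*Q))/4 = -7/4 + (Q/4 + √5*(9 - 6*Q)/4) = -7/4 + Q/4 + √5*(9 - 6*Q)/4)
(-27/(-38))*J(1) = (-27/(-38))*(-7/4 + (¼)*1 + 3*√5*(3 - 2*1)/4) = (-27*(-1/38))*(-7/4 + ¼ + 3*√5*(3 - 2)/4) = 27*(-7/4 + ¼ + (¾)*√5*1)/38 = 27*(-7/4 + ¼ + 3*√5/4)/38 = 27*(-3/2 + 3*√5/4)/38 = -81/76 + 81*√5/152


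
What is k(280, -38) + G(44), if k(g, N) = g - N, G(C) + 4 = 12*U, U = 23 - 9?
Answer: 482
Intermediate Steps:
U = 14
G(C) = 164 (G(C) = -4 + 12*14 = -4 + 168 = 164)
k(280, -38) + G(44) = (280 - 1*(-38)) + 164 = (280 + 38) + 164 = 318 + 164 = 482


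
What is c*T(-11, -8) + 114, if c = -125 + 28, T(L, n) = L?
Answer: 1181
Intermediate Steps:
c = -97
c*T(-11, -8) + 114 = -97*(-11) + 114 = 1067 + 114 = 1181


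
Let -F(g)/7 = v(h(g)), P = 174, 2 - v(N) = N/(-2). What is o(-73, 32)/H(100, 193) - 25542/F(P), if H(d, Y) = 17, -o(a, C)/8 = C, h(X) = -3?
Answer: 866636/119 ≈ 7282.7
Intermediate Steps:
o(a, C) = -8*C
v(N) = 2 + N/2 (v(N) = 2 - N/(-2) = 2 - N*(-1)/2 = 2 - (-1)*N/2 = 2 + N/2)
F(g) = -7/2 (F(g) = -7*(2 + (½)*(-3)) = -7*(2 - 3/2) = -7*½ = -7/2)
o(-73, 32)/H(100, 193) - 25542/F(P) = -8*32/17 - 25542/(-7/2) = -256*1/17 - 25542*(-2/7) = -256/17 + 51084/7 = 866636/119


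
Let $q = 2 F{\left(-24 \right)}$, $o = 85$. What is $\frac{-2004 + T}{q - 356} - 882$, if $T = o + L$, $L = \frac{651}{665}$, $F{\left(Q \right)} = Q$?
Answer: $- \frac{8417237}{9595} \approx -877.25$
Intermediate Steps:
$L = \frac{93}{95}$ ($L = 651 \cdot \frac{1}{665} = \frac{93}{95} \approx 0.97895$)
$T = \frac{8168}{95}$ ($T = 85 + \frac{93}{95} = \frac{8168}{95} \approx 85.979$)
$q = -48$ ($q = 2 \left(-24\right) = -48$)
$\frac{-2004 + T}{q - 356} - 882 = \frac{-2004 + \frac{8168}{95}}{-48 - 356} - 882 = - \frac{182212}{95 \left(-404\right)} - 882 = \left(- \frac{182212}{95}\right) \left(- \frac{1}{404}\right) - 882 = \frac{45553}{9595} - 882 = - \frac{8417237}{9595}$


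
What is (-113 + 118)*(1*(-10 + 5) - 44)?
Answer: -245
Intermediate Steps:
(-113 + 118)*(1*(-10 + 5) - 44) = 5*(1*(-5) - 44) = 5*(-5 - 44) = 5*(-49) = -245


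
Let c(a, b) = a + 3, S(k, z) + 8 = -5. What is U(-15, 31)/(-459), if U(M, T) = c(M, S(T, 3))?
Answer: 4/153 ≈ 0.026144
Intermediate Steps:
S(k, z) = -13 (S(k, z) = -8 - 5 = -13)
c(a, b) = 3 + a
U(M, T) = 3 + M
U(-15, 31)/(-459) = (3 - 15)/(-459) = -12*(-1/459) = 4/153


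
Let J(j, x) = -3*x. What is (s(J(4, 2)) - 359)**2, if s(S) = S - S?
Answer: 128881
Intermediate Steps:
s(S) = 0
(s(J(4, 2)) - 359)**2 = (0 - 359)**2 = (-359)**2 = 128881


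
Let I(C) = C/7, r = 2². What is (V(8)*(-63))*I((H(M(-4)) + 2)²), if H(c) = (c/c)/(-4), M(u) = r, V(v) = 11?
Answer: -4851/16 ≈ -303.19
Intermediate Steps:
r = 4
M(u) = 4
H(c) = -¼ (H(c) = 1*(-¼) = -¼)
I(C) = C/7 (I(C) = C*(⅐) = C/7)
(V(8)*(-63))*I((H(M(-4)) + 2)²) = (11*(-63))*((-¼ + 2)²/7) = -99*(7/4)² = -99*49/16 = -693*7/16 = -4851/16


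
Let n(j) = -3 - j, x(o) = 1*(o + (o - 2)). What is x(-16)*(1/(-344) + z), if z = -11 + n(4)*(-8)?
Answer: -263143/172 ≈ -1529.9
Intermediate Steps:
x(o) = -2 + 2*o (x(o) = 1*(o + (-2 + o)) = 1*(-2 + 2*o) = -2 + 2*o)
z = 45 (z = -11 + (-3 - 1*4)*(-8) = -11 + (-3 - 4)*(-8) = -11 - 7*(-8) = -11 + 56 = 45)
x(-16)*(1/(-344) + z) = (-2 + 2*(-16))*(1/(-344) + 45) = (-2 - 32)*(-1/344 + 45) = -34*15479/344 = -263143/172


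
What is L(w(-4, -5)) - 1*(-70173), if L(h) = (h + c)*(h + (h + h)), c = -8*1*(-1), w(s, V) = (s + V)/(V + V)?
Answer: 7019703/100 ≈ 70197.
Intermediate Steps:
w(s, V) = (V + s)/(2*V) (w(s, V) = (V + s)/((2*V)) = (V + s)*(1/(2*V)) = (V + s)/(2*V))
c = 8 (c = -8*(-1) = 8)
L(h) = 3*h*(8 + h) (L(h) = (h + 8)*(h + (h + h)) = (8 + h)*(h + 2*h) = (8 + h)*(3*h) = 3*h*(8 + h))
L(w(-4, -5)) - 1*(-70173) = 3*((1/2)*(-5 - 4)/(-5))*(8 + (1/2)*(-5 - 4)/(-5)) - 1*(-70173) = 3*((1/2)*(-1/5)*(-9))*(8 + (1/2)*(-1/5)*(-9)) + 70173 = 3*(9/10)*(8 + 9/10) + 70173 = 3*(9/10)*(89/10) + 70173 = 2403/100 + 70173 = 7019703/100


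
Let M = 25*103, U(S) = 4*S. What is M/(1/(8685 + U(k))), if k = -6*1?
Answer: 22302075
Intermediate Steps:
k = -6
M = 2575
M/(1/(8685 + U(k))) = 2575/(1/(8685 + 4*(-6))) = 2575/(1/(8685 - 24)) = 2575/(1/8661) = 2575*8661 = 22302075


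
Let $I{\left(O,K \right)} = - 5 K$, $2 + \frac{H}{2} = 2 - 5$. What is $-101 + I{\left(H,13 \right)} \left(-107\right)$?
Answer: $6854$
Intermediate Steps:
$H = -10$ ($H = -4 + 2 \left(2 - 5\right) = -4 + 2 \left(-3\right) = -4 - 6 = -10$)
$-101 + I{\left(H,13 \right)} \left(-107\right) = -101 + \left(-5\right) 13 \left(-107\right) = -101 - -6955 = -101 + 6955 = 6854$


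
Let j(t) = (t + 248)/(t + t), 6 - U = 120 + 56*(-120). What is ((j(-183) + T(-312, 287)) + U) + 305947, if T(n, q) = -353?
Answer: 114265135/366 ≈ 3.1220e+5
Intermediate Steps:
U = 6606 (U = 6 - (120 + 56*(-120)) = 6 - (120 - 6720) = 6 - 1*(-6600) = 6 + 6600 = 6606)
j(t) = (248 + t)/(2*t) (j(t) = (248 + t)/((2*t)) = (248 + t)*(1/(2*t)) = (248 + t)/(2*t))
((j(-183) + T(-312, 287)) + U) + 305947 = (((½)*(248 - 183)/(-183) - 353) + 6606) + 305947 = (((½)*(-1/183)*65 - 353) + 6606) + 305947 = ((-65/366 - 353) + 6606) + 305947 = (-129263/366 + 6606) + 305947 = 2288533/366 + 305947 = 114265135/366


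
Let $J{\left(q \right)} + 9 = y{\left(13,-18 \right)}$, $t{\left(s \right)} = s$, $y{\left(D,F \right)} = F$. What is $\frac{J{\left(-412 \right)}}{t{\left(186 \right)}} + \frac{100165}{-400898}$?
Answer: $- \frac{2454578}{6213919} \approx -0.39501$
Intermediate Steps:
$J{\left(q \right)} = -27$ ($J{\left(q \right)} = -9 - 18 = -27$)
$\frac{J{\left(-412 \right)}}{t{\left(186 \right)}} + \frac{100165}{-400898} = - \frac{27}{186} + \frac{100165}{-400898} = \left(-27\right) \frac{1}{186} + 100165 \left(- \frac{1}{400898}\right) = - \frac{9}{62} - \frac{100165}{400898} = - \frac{2454578}{6213919}$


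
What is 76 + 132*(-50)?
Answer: -6524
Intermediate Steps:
76 + 132*(-50) = 76 - 6600 = -6524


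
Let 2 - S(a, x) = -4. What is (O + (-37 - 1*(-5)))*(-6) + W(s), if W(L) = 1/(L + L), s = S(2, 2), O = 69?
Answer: -2663/12 ≈ -221.92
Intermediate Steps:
S(a, x) = 6 (S(a, x) = 2 - 1*(-4) = 2 + 4 = 6)
s = 6
W(L) = 1/(2*L)
(O + (-37 - 1*(-5)))*(-6) + W(s) = (69 + (-37 - 1*(-5)))*(-6) + (½)/6 = (69 + (-37 + 5))*(-6) + (½)*(⅙) = (69 - 32)*(-6) + 1/12 = 37*(-6) + 1/12 = -222 + 1/12 = -2663/12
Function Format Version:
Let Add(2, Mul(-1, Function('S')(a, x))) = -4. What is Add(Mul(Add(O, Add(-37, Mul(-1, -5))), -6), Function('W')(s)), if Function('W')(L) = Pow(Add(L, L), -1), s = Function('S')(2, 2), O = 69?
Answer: Rational(-2663, 12) ≈ -221.92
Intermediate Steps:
Function('S')(a, x) = 6 (Function('S')(a, x) = Add(2, Mul(-1, -4)) = Add(2, 4) = 6)
s = 6
Function('W')(L) = Mul(Rational(1, 2), Pow(L, -1)) (Function('W')(L) = Pow(Mul(2, L), -1) = Mul(Rational(1, 2), Pow(L, -1)))
Add(Mul(Add(O, Add(-37, Mul(-1, -5))), -6), Function('W')(s)) = Add(Mul(Add(69, Add(-37, Mul(-1, -5))), -6), Mul(Rational(1, 2), Pow(6, -1))) = Add(Mul(Add(69, Add(-37, 5)), -6), Mul(Rational(1, 2), Rational(1, 6))) = Add(Mul(Add(69, -32), -6), Rational(1, 12)) = Add(Mul(37, -6), Rational(1, 12)) = Add(-222, Rational(1, 12)) = Rational(-2663, 12)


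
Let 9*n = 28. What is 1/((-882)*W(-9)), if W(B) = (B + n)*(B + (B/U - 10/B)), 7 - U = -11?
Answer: -9/392147 ≈ -2.2951e-5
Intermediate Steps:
n = 28/9 (n = (⅑)*28 = 28/9 ≈ 3.1111)
U = 18 (U = 7 - 1*(-11) = 7 + 11 = 18)
W(B) = (28/9 + B)*(-10/B + 19*B/18) (W(B) = (B + 28/9)*(B + (B/18 - 10/B)) = (28/9 + B)*(B + (B*(1/18) - 10/B)) = (28/9 + B)*(B + (B/18 - 10/B)) = (28/9 + B)*(B + (-10/B + B/18)) = (28/9 + B)*(-10/B + 19*B/18))
1/((-882)*W(-9)) = 1/((-882)*(((1/162)*(-5040 - 9*(-1620 + 171*(-9)² + 532*(-9)))/(-9)))) = -(-1458/(-5040 - 9*(-1620 + 171*81 - 4788)))/882 = -(-1458/(-5040 - 9*(-1620 + 13851 - 4788)))/882 = -(-1458/(-5040 - 9*7443))/882 = -(-1458/(-5040 - 66987))/882 = -1/(882*((1/162)*(-⅑)*(-72027))) = -1/(882*8003/162) = -1/882*162/8003 = -9/392147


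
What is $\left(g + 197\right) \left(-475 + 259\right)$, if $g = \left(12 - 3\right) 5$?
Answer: $-52272$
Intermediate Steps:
$g = 45$ ($g = 9 \cdot 5 = 45$)
$\left(g + 197\right) \left(-475 + 259\right) = \left(45 + 197\right) \left(-475 + 259\right) = 242 \left(-216\right) = -52272$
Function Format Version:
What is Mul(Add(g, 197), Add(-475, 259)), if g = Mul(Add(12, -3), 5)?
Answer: -52272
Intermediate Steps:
g = 45 (g = Mul(9, 5) = 45)
Mul(Add(g, 197), Add(-475, 259)) = Mul(Add(45, 197), Add(-475, 259)) = Mul(242, -216) = -52272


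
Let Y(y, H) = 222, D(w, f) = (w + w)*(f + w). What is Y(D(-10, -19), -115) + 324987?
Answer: 325209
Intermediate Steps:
D(w, f) = 2*w*(f + w) (D(w, f) = (2*w)*(f + w) = 2*w*(f + w))
Y(D(-10, -19), -115) + 324987 = 222 + 324987 = 325209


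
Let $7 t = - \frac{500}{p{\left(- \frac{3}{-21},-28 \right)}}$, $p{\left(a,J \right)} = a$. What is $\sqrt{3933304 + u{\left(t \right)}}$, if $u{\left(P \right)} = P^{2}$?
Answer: $2 \sqrt{1045826} \approx 2045.3$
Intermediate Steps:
$t = -500$ ($t = \frac{\left(-500\right) \frac{1}{\left(-3\right) \frac{1}{-21}}}{7} = \frac{\left(-500\right) \frac{1}{\left(-3\right) \left(- \frac{1}{21}\right)}}{7} = \frac{\left(-500\right) \frac{1}{\frac{1}{7}}}{7} = \frac{\left(-500\right) 7}{7} = \frac{1}{7} \left(-3500\right) = -500$)
$\sqrt{3933304 + u{\left(t \right)}} = \sqrt{3933304 + \left(-500\right)^{2}} = \sqrt{3933304 + 250000} = \sqrt{4183304} = 2 \sqrt{1045826}$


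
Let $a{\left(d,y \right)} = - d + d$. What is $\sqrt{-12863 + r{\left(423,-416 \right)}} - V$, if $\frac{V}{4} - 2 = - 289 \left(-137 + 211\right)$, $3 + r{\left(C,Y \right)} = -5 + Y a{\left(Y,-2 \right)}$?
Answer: $85536 + i \sqrt{12871} \approx 85536.0 + 113.45 i$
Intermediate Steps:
$a{\left(d,y \right)} = 0$
$r{\left(C,Y \right)} = -8$ ($r{\left(C,Y \right)} = -3 + \left(-5 + Y 0\right) = -3 + \left(-5 + 0\right) = -3 - 5 = -8$)
$V = -85536$ ($V = 8 + 4 \left(- 289 \left(-137 + 211\right)\right) = 8 + 4 \left(\left(-289\right) 74\right) = 8 + 4 \left(-21386\right) = 8 - 85544 = -85536$)
$\sqrt{-12863 + r{\left(423,-416 \right)}} - V = \sqrt{-12863 - 8} - -85536 = \sqrt{-12871} + 85536 = i \sqrt{12871} + 85536 = 85536 + i \sqrt{12871}$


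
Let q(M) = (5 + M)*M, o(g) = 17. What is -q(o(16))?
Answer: -374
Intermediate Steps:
q(M) = M*(5 + M)
-q(o(16)) = -17*(5 + 17) = -17*22 = -1*374 = -374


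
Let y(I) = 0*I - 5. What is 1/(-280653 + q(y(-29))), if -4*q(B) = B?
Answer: -4/1122607 ≈ -3.5631e-6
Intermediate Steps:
y(I) = -5 (y(I) = 0 - 5 = -5)
q(B) = -B/4
1/(-280653 + q(y(-29))) = 1/(-280653 - ¼*(-5)) = 1/(-280653 + 5/4) = 1/(-1122607/4) = -4/1122607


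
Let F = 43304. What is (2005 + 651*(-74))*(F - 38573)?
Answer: -218425539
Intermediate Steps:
(2005 + 651*(-74))*(F - 38573) = (2005 + 651*(-74))*(43304 - 38573) = (2005 - 48174)*4731 = -46169*4731 = -218425539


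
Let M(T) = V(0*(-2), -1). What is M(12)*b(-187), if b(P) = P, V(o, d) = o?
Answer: 0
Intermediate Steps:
M(T) = 0 (M(T) = 0*(-2) = 0)
M(12)*b(-187) = 0*(-187) = 0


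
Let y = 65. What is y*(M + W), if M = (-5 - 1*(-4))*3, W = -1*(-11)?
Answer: 520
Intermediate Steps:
W = 11
M = -3 (M = (-5 + 4)*3 = -1*3 = -3)
y*(M + W) = 65*(-3 + 11) = 65*8 = 520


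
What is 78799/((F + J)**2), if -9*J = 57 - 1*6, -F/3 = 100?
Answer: 101313/120127 ≈ 0.84338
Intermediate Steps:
F = -300 (F = -3*100 = -300)
J = -17/3 (J = -(57 - 1*6)/9 = -(57 - 6)/9 = -1/9*51 = -17/3 ≈ -5.6667)
78799/((F + J)**2) = 78799/((-300 - 17/3)**2) = 78799/((-917/3)**2) = 78799/(840889/9) = 78799*(9/840889) = 101313/120127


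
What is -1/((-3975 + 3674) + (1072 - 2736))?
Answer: 1/1965 ≈ 0.00050891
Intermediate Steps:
-1/((-3975 + 3674) + (1072 - 2736)) = -1/(-301 - 1664) = -1/(-1965) = -1*(-1/1965) = 1/1965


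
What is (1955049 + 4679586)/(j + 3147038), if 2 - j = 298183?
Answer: 2211545/949619 ≈ 2.3289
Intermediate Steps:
j = -298181 (j = 2 - 1*298183 = 2 - 298183 = -298181)
(1955049 + 4679586)/(j + 3147038) = (1955049 + 4679586)/(-298181 + 3147038) = 6634635/2848857 = 6634635*(1/2848857) = 2211545/949619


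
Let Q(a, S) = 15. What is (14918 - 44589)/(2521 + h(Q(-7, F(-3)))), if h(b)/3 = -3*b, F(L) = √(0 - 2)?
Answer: -29671/2386 ≈ -12.435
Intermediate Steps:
F(L) = I*√2 (F(L) = √(-2) = I*√2)
h(b) = -9*b (h(b) = 3*(-3*b) = -9*b)
(14918 - 44589)/(2521 + h(Q(-7, F(-3)))) = (14918 - 44589)/(2521 - 9*15) = -29671/(2521 - 135) = -29671/2386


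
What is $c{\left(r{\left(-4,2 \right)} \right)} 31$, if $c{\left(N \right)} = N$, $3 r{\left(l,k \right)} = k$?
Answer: $\frac{62}{3} \approx 20.667$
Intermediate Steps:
$r{\left(l,k \right)} = \frac{k}{3}$
$c{\left(r{\left(-4,2 \right)} \right)} 31 = \frac{1}{3} \cdot 2 \cdot 31 = \frac{2}{3} \cdot 31 = \frac{62}{3}$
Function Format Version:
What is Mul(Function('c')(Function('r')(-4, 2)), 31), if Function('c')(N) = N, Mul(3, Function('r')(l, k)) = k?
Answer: Rational(62, 3) ≈ 20.667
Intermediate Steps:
Function('r')(l, k) = Mul(Rational(1, 3), k)
Mul(Function('c')(Function('r')(-4, 2)), 31) = Mul(Mul(Rational(1, 3), 2), 31) = Mul(Rational(2, 3), 31) = Rational(62, 3)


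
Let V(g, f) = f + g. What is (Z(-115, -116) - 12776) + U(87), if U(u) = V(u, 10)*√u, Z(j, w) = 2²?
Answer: -12772 + 97*√87 ≈ -11867.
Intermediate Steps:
Z(j, w) = 4
U(u) = √u*(10 + u) (U(u) = (10 + u)*√u = √u*(10 + u))
(Z(-115, -116) - 12776) + U(87) = (4 - 12776) + √87*(10 + 87) = -12772 + √87*97 = -12772 + 97*√87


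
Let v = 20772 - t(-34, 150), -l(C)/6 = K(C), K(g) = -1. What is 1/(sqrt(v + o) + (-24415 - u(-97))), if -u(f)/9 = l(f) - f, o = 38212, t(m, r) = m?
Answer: -11744/275813563 - sqrt(59018)/551627126 ≈ -4.3020e-5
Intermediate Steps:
l(C) = 6 (l(C) = -6*(-1) = 6)
u(f) = -54 + 9*f (u(f) = -9*(6 - f) = -54 + 9*f)
v = 20806 (v = 20772 - 1*(-34) = 20772 + 34 = 20806)
1/(sqrt(v + o) + (-24415 - u(-97))) = 1/(sqrt(20806 + 38212) + (-24415 - (-54 + 9*(-97)))) = 1/(sqrt(59018) + (-24415 - (-54 - 873))) = 1/(sqrt(59018) + (-24415 - 1*(-927))) = 1/(sqrt(59018) + (-24415 + 927)) = 1/(sqrt(59018) - 23488) = 1/(-23488 + sqrt(59018))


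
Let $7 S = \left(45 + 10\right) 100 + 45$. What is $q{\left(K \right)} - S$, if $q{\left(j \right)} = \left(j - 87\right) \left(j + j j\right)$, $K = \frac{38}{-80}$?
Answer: $- \frac{345107293}{448000} \approx -770.33$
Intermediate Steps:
$K = - \frac{19}{40}$ ($K = 38 \left(- \frac{1}{80}\right) = - \frac{19}{40} \approx -0.475$)
$q{\left(j \right)} = \left(-87 + j\right) \left(j + j^{2}\right)$
$S = \frac{5545}{7}$ ($S = \frac{\left(45 + 10\right) 100 + 45}{7} = \frac{55 \cdot 100 + 45}{7} = \frac{5500 + 45}{7} = \frac{1}{7} \cdot 5545 = \frac{5545}{7} \approx 792.14$)
$q{\left(K \right)} - S = - \frac{19 \left(-87 + \left(- \frac{19}{40}\right)^{2} - - \frac{817}{20}\right)}{40} - \frac{5545}{7} = - \frac{19 \left(-87 + \frac{361}{1600} + \frac{817}{20}\right)}{40} - \frac{5545}{7} = \left(- \frac{19}{40}\right) \left(- \frac{73479}{1600}\right) - \frac{5545}{7} = \frac{1396101}{64000} - \frac{5545}{7} = - \frac{345107293}{448000}$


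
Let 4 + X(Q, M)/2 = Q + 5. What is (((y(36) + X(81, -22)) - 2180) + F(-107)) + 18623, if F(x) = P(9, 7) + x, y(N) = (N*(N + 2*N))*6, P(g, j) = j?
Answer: 39835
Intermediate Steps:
X(Q, M) = 2 + 2*Q (X(Q, M) = -8 + 2*(Q + 5) = -8 + 2*(5 + Q) = -8 + (10 + 2*Q) = 2 + 2*Q)
y(N) = 18*N**2 (y(N) = (N*(3*N))*6 = (3*N**2)*6 = 18*N**2)
F(x) = 7 + x
(((y(36) + X(81, -22)) - 2180) + F(-107)) + 18623 = (((18*36**2 + (2 + 2*81)) - 2180) + (7 - 107)) + 18623 = (((18*1296 + (2 + 162)) - 2180) - 100) + 18623 = (((23328 + 164) - 2180) - 100) + 18623 = ((23492 - 2180) - 100) + 18623 = (21312 - 100) + 18623 = 21212 + 18623 = 39835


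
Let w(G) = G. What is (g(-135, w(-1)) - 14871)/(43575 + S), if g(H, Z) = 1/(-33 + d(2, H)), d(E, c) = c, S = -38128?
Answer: -2498329/915096 ≈ -2.7301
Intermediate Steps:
g(H, Z) = 1/(-33 + H)
(g(-135, w(-1)) - 14871)/(43575 + S) = (1/(-33 - 135) - 14871)/(43575 - 38128) = (1/(-168) - 14871)/5447 = (-1/168 - 14871)*(1/5447) = -2498329/168*1/5447 = -2498329/915096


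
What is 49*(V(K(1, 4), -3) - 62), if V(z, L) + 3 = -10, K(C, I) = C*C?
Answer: -3675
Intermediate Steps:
K(C, I) = C²
V(z, L) = -13 (V(z, L) = -3 - 10 = -13)
49*(V(K(1, 4), -3) - 62) = 49*(-13 - 62) = 49*(-75) = -3675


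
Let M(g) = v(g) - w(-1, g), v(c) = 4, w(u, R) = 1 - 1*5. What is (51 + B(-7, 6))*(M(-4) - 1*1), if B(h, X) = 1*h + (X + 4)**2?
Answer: 1008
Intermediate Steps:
w(u, R) = -4 (w(u, R) = 1 - 5 = -4)
M(g) = 8 (M(g) = 4 - 1*(-4) = 4 + 4 = 8)
B(h, X) = h + (4 + X)**2
(51 + B(-7, 6))*(M(-4) - 1*1) = (51 + (-7 + (4 + 6)**2))*(8 - 1*1) = (51 + (-7 + 10**2))*(8 - 1) = (51 + (-7 + 100))*7 = (51 + 93)*7 = 144*7 = 1008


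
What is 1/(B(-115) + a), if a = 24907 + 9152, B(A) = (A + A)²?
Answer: 1/86959 ≈ 1.1500e-5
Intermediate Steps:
B(A) = 4*A² (B(A) = (2*A)² = 4*A²)
a = 34059
1/(B(-115) + a) = 1/(4*(-115)² + 34059) = 1/(4*13225 + 34059) = 1/(52900 + 34059) = 1/86959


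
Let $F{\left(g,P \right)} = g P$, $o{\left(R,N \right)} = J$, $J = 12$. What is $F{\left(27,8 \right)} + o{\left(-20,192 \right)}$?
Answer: $228$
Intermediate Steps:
$o{\left(R,N \right)} = 12$
$F{\left(g,P \right)} = P g$
$F{\left(27,8 \right)} + o{\left(-20,192 \right)} = 8 \cdot 27 + 12 = 216 + 12 = 228$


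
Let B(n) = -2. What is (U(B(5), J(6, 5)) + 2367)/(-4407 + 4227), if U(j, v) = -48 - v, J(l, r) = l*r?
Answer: -763/60 ≈ -12.717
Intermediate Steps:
(U(B(5), J(6, 5)) + 2367)/(-4407 + 4227) = ((-48 - 6*5) + 2367)/(-4407 + 4227) = ((-48 - 1*30) + 2367)/(-180) = ((-48 - 30) + 2367)*(-1/180) = (-78 + 2367)*(-1/180) = 2289*(-1/180) = -763/60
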